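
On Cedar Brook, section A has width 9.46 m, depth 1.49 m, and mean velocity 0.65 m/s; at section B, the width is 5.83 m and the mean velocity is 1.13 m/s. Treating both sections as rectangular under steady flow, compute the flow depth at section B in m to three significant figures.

1.39 m

Q = A₁V₁ = (9.46×1.49) × 0.65 = 9.162 m³/s
d₂ = Q/(b₂ V₂) = 9.162/(5.83×1.13) = 1.391 m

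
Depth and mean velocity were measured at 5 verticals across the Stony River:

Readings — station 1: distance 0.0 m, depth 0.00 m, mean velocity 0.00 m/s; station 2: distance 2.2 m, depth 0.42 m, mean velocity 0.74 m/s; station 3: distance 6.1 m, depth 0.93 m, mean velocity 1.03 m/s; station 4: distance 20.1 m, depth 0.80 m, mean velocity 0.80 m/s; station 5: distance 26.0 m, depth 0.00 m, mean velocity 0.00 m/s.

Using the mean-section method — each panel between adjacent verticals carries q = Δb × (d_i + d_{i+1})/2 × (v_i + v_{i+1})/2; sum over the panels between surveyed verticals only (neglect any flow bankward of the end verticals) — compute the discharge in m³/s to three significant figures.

14.5 m³/s

Panel 1-2: Δb = 2.2 m, d̄ = (0.00+0.42)/2 = 0.21, v̄ = (0.00+0.74)/2 = 0.37 → q = 2.2×0.21×0.37 = 0.1709 m³/s
Panel 2-3: Δb = 3.9 m, d̄ = (0.42+0.93)/2 = 0.675, v̄ = (0.74+1.03)/2 = 0.885 → q = 3.9×0.675×0.885 = 2.330 m³/s
Panel 3-4: Δb = 14 m, d̄ = (0.93+0.80)/2 = 0.865, v̄ = (1.03+0.80)/2 = 0.915 → q = 14×0.865×0.915 = 11.08 m³/s
Panel 4-5: Δb = 5.9 m, d̄ = (0.80+0.00)/2 = 0.4, v̄ = (0.80+0.00)/2 = 0.4 → q = 5.9×0.4×0.4 = 0.9440 m³/s
Q = Σ q = 14.53 m³/s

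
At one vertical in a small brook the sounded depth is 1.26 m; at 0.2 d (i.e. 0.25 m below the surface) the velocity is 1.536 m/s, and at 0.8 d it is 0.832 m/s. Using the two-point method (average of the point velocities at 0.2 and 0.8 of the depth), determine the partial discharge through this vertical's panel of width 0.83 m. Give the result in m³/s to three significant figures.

1.24 m³/s

v̄ = (1.536 + 0.832) / 2 = 1.184 m/s
q = v̄ × d × w = 1.184 × 1.26 × 0.83 = 1.238 m³/s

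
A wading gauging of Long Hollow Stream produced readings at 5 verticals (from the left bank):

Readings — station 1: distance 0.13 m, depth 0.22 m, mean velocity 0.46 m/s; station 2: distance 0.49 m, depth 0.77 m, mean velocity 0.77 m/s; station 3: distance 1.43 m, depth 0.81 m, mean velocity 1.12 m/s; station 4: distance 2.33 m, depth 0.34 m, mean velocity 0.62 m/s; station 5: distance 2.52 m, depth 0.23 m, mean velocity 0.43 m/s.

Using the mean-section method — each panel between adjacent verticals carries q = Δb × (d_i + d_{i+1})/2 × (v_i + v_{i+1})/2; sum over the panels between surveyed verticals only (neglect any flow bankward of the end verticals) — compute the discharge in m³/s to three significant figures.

1.29 m³/s

Panel 1-2: Δb = 0.36 m, d̄ = (0.22+0.77)/2 = 0.495, v̄ = (0.46+0.77)/2 = 0.615 → q = 0.36×0.495×0.615 = 0.1096 m³/s
Panel 2-3: Δb = 0.94 m, d̄ = (0.77+0.81)/2 = 0.79, v̄ = (0.77+1.12)/2 = 0.945 → q = 0.94×0.79×0.945 = 0.7018 m³/s
Panel 3-4: Δb = 0.9 m, d̄ = (0.81+0.34)/2 = 0.575, v̄ = (1.12+0.62)/2 = 0.87 → q = 0.9×0.575×0.87 = 0.4502 m³/s
Panel 4-5: Δb = 0.19 m, d̄ = (0.34+0.23)/2 = 0.285, v̄ = (0.62+0.43)/2 = 0.525 → q = 0.19×0.285×0.525 = 0.02843 m³/s
Q = Σ q = 1.290 m³/s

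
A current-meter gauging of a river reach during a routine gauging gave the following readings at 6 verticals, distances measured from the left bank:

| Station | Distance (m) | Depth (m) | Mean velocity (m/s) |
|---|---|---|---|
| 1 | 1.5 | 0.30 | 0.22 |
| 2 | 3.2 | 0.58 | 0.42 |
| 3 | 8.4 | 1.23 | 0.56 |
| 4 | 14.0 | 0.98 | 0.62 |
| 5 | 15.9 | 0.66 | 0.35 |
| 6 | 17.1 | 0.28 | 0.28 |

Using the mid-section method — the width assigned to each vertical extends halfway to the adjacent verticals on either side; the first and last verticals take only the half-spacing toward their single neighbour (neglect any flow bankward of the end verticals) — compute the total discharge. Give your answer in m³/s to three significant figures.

7.30 m³/s

w_1 = (3.2 − 1.5)/2 = 0.85 m; q_1 = 0.22 × 0.30 × 0.85 = 0.05610 m³/s
w_2 = (8.4 − 1.5)/2 = 3.45 m; q_2 = 0.42 × 0.58 × 3.45 = 0.8404 m³/s
w_3 = (14.0 − 3.2)/2 = 5.4 m; q_3 = 0.56 × 1.23 × 5.4 = 3.720 m³/s
w_4 = (15.9 − 8.4)/2 = 3.75 m; q_4 = 0.62 × 0.98 × 3.75 = 2.279 m³/s
w_5 = (17.1 − 14.0)/2 = 1.55 m; q_5 = 0.35 × 0.66 × 1.55 = 0.3581 m³/s
w_6 = (17.1 − 15.9)/2 = 0.6 m; q_6 = 0.28 × 0.28 × 0.6 = 0.04704 m³/s
Q = Σ qᵢ = 7.300 m³/s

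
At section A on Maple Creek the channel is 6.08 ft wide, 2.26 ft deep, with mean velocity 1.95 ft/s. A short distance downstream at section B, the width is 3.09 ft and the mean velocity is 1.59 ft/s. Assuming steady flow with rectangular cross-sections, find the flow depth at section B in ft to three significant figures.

Q = A₁V₁ = (6.08×2.26) × 1.95 = 26.79 ft³/s
d₂ = Q/(b₂ V₂) = 26.79/(3.09×1.59) = 5.454 ft

5.45 ft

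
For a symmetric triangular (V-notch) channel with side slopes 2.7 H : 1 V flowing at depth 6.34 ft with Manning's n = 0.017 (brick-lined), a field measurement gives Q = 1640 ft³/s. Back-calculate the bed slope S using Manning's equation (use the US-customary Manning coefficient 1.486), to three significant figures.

A = z·y² = 2.7×6.34² = 108.5 ft²
P = 2y√(1+z²) = 2×6.34×√(1+2.7²) = 36.51 ft
R = A/P = 108.5/36.51 = 2.973 ft
S = (Q·n / (1.486·A·R^(2/3)))² = (1640×0.017 / (1.486×108.5×2.067))² = 0.006992

0.00699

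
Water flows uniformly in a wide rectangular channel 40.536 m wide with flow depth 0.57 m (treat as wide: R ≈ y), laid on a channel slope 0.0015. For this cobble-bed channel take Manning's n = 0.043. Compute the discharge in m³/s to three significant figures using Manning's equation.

A = b·y = 40.536 × 0.57 = 23.11 m²
Wide channel: R ≈ y = 0.57 m
Q = (1/n)·A·R^(2/3)·S^(1/2) = (1/0.043) × 23.11 × 0.5700^(2/3) × 0.0015^(1/2) = 14.31 m³/s

14.3 m³/s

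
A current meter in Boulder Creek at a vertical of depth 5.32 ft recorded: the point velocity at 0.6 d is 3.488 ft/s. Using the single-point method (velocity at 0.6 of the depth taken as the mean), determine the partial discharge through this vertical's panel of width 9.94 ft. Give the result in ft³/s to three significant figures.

184 ft³/s

v̄ = v₀.₆ = 3.488 ft/s
q = v̄ × d × w = 3.488 × 5.32 × 9.94 = 184.4 ft³/s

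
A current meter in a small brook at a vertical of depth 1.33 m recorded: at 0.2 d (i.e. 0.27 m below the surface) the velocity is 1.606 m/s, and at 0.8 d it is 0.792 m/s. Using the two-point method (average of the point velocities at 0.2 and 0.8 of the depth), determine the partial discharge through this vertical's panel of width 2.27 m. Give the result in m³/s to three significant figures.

v̄ = (1.606 + 0.792) / 2 = 1.199 m/s
q = v̄ × d × w = 1.199 × 1.33 × 2.27 = 3.620 m³/s

3.62 m³/s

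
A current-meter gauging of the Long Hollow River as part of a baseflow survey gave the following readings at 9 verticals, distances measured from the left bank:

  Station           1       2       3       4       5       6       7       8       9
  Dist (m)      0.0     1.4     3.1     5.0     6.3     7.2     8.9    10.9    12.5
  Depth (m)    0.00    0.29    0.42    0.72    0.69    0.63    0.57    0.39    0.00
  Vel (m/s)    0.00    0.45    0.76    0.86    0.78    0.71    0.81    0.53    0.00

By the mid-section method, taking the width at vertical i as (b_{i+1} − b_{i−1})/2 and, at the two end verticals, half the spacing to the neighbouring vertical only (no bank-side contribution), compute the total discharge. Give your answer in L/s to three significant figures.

4170 L/s

w_2 = (3.1 − 0.0)/2 = 1.55 m; q_2 = 0.45 × 0.29 × 1.55 = 0.2023 m³/s
w_3 = (5.0 − 1.4)/2 = 1.8 m; q_3 = 0.76 × 0.42 × 1.8 = 0.5746 m³/s
w_4 = (6.3 − 3.1)/2 = 1.6 m; q_4 = 0.86 × 0.72 × 1.6 = 0.9907 m³/s
w_5 = (7.2 − 5.0)/2 = 1.1 m; q_5 = 0.78 × 0.69 × 1.1 = 0.5920 m³/s
w_6 = (8.9 − 6.3)/2 = 1.3 m; q_6 = 0.71 × 0.63 × 1.3 = 0.5815 m³/s
w_7 = (10.9 − 7.2)/2 = 1.85 m; q_7 = 0.81 × 0.57 × 1.85 = 0.8541 m³/s
w_8 = (12.5 − 8.9)/2 = 1.8 m; q_8 = 0.53 × 0.39 × 1.8 = 0.3721 m³/s
Stations 1, 9 contribute zero (depth or velocity is 0).
Q = Σ qᵢ = 4.167 m³/s
= 4.167 × 1000 = 4167 L/s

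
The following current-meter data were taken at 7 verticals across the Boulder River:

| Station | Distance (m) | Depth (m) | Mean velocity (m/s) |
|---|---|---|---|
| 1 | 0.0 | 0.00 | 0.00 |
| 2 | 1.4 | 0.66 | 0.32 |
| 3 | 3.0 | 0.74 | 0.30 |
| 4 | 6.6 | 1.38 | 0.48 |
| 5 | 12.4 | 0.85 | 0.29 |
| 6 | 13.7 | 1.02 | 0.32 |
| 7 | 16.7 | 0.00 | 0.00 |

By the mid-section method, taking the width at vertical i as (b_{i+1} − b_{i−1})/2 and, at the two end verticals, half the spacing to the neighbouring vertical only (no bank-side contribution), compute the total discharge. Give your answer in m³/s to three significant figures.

5.58 m³/s

w_2 = (3.0 − 0.0)/2 = 1.5 m; q_2 = 0.32 × 0.66 × 1.5 = 0.3168 m³/s
w_3 = (6.6 − 1.4)/2 = 2.6 m; q_3 = 0.30 × 0.74 × 2.6 = 0.5772 m³/s
w_4 = (12.4 − 3.0)/2 = 4.7 m; q_4 = 0.48 × 1.38 × 4.7 = 3.113 m³/s
w_5 = (13.7 − 6.6)/2 = 3.55 m; q_5 = 0.29 × 0.85 × 3.55 = 0.8751 m³/s
w_6 = (16.7 − 12.4)/2 = 2.15 m; q_6 = 0.32 × 1.02 × 2.15 = 0.7018 m³/s
Stations 1, 7 contribute zero (depth or velocity is 0).
Q = Σ qᵢ = 5.584 m³/s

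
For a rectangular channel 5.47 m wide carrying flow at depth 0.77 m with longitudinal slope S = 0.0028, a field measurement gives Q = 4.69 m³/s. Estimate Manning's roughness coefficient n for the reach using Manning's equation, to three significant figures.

0.0338

A = b·y = 5.47 × 0.77 = 4.212 m²
P = b + 2y = 5.47 + 2×0.77 = 7.010 m
R = A/P = 4.212/7.010 = 0.6008 m
n = (1/Q)·A·R^(2/3)·S^(1/2) = (1/4.69) × 4.212 × 0.7120 × 0.05292 = 0.03384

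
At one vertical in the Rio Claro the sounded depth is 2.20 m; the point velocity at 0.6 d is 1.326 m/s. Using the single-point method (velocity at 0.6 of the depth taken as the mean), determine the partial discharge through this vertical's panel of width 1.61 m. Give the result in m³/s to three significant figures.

v̄ = v₀.₆ = 1.326 m/s
q = v̄ × d × w = 1.326 × 2.20 × 1.61 = 4.697 m³/s

4.70 m³/s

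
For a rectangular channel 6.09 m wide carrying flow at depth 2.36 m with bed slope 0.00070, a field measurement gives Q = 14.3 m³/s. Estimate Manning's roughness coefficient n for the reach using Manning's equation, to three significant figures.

A = b·y = 6.09 × 2.36 = 14.37 m²
P = b + 2y = 6.09 + 2×2.36 = 10.81 m
R = A/P = 14.37/10.81 = 1.330 m
n = (1/Q)·A·R^(2/3)·S^(1/2) = (1/14.3) × 14.37 × 1.209 × 0.02646 = 0.03215

0.0322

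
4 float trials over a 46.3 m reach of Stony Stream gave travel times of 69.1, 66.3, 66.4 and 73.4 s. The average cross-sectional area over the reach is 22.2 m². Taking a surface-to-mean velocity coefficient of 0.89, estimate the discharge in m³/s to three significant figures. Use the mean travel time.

t̄ = (69.1 + 66.3 + 66.4 + 73.4) / 4 = 68.8 s
v_surface = L / t̄ = 46.3 / 68.8 = 0.6730 m/s
v_mean = 0.89 × 0.6730 = 0.5989 m/s
Q = A × v_mean = 22.2 × 0.5989 = 13.30 m³/s

13.3 m³/s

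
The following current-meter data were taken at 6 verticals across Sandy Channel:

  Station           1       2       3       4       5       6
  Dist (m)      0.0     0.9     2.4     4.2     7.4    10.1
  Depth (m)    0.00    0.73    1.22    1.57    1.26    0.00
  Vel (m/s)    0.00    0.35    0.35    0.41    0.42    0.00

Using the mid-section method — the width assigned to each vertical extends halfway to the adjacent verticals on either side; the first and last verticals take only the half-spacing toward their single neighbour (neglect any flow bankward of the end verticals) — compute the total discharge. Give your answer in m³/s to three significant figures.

w_2 = (2.4 − 0.0)/2 = 1.2 m; q_2 = 0.35 × 0.73 × 1.2 = 0.3066 m³/s
w_3 = (4.2 − 0.9)/2 = 1.65 m; q_3 = 0.35 × 1.22 × 1.65 = 0.7046 m³/s
w_4 = (7.4 − 2.4)/2 = 2.5 m; q_4 = 0.41 × 1.57 × 2.5 = 1.609 m³/s
w_5 = (10.1 − 4.2)/2 = 2.95 m; q_5 = 0.42 × 1.26 × 2.95 = 1.561 m³/s
Stations 1, 6 contribute zero (depth or velocity is 0).
Q = Σ qᵢ = 4.182 m³/s

4.18 m³/s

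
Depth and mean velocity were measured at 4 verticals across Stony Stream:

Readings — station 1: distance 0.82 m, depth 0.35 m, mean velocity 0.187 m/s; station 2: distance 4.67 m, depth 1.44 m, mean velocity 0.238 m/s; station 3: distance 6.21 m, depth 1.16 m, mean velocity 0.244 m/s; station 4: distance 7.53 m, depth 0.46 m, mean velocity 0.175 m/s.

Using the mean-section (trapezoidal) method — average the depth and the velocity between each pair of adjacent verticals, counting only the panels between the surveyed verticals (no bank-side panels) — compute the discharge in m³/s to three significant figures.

Panel 1-2: Δb = 3.85 m, d̄ = (0.35+1.44)/2 = 0.895, v̄ = (0.187+0.238)/2 = 0.2125 → q = 3.85×0.895×0.2125 = 0.7322 m³/s
Panel 2-3: Δb = 1.54 m, d̄ = (1.44+1.16)/2 = 1.3, v̄ = (0.238+0.244)/2 = 0.241 → q = 1.54×1.3×0.241 = 0.4825 m³/s
Panel 3-4: Δb = 1.32 m, d̄ = (1.16+0.46)/2 = 0.81, v̄ = (0.244+0.175)/2 = 0.2095 → q = 1.32×0.81×0.2095 = 0.2240 m³/s
Q = Σ q = 1.439 m³/s

1.44 m³/s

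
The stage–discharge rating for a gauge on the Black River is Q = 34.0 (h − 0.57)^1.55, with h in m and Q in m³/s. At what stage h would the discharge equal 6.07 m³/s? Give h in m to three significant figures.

0.899 m

h − h₀ = (Q/C)^(1/b) = (6.07/34.0)^(1/1.55) = 0.3290 m
h = 0.57 + 0.3290 = 0.8990 m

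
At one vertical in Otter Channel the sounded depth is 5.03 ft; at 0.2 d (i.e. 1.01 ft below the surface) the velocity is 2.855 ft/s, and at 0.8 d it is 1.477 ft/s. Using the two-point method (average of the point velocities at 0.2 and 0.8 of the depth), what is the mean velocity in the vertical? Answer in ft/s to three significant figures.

2.17 ft/s

v̄ = (2.855 + 1.477) / 2 = 2.166 ft/s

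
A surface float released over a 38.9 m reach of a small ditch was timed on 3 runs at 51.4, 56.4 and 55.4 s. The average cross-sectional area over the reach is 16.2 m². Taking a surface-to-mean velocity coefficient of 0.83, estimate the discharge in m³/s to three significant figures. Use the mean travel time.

9.61 m³/s

t̄ = (51.4 + 56.4 + 55.4) / 3 = 54.4 s
v_surface = L / t̄ = 38.9 / 54.4 = 0.7151 m/s
v_mean = 0.83 × 0.7151 = 0.5935 m/s
Q = A × v_mean = 16.2 × 0.5935 = 9.615 m³/s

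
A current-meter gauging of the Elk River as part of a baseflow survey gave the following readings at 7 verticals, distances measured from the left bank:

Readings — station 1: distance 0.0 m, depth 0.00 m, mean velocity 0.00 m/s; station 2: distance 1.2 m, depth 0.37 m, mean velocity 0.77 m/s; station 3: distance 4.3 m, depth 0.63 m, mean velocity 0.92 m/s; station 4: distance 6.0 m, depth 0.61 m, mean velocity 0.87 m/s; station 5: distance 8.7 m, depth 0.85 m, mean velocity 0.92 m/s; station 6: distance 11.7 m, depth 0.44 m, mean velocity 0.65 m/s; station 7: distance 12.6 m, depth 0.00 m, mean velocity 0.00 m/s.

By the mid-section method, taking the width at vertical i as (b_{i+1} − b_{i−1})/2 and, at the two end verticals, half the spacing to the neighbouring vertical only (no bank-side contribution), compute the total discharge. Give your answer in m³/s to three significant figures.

w_2 = (4.3 − 0.0)/2 = 2.15 m; q_2 = 0.77 × 0.37 × 2.15 = 0.6125 m³/s
w_3 = (6.0 − 1.2)/2 = 2.4 m; q_3 = 0.92 × 0.63 × 2.4 = 1.391 m³/s
w_4 = (8.7 − 4.3)/2 = 2.2 m; q_4 = 0.87 × 0.61 × 2.2 = 1.168 m³/s
w_5 = (11.7 − 6.0)/2 = 2.85 m; q_5 = 0.92 × 0.85 × 2.85 = 2.229 m³/s
w_6 = (12.6 − 8.7)/2 = 1.95 m; q_6 = 0.65 × 0.44 × 1.95 = 0.5577 m³/s
Stations 1, 7 contribute zero (depth or velocity is 0).
Q = Σ qᵢ = 5.958 m³/s

5.96 m³/s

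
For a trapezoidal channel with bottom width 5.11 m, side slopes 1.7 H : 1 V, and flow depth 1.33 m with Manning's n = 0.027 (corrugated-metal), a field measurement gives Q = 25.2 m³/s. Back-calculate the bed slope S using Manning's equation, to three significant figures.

A = (b + z·y)·y = (5.11 + 1.7×1.33)×1.33 = 9.803 m²
P = b + 2y√(1+z²) = 5.11 + 2×1.33×√(1+1.7²) = 10.36 m
R = A/P = 9.803/10.36 = 0.9466 m
S = (Q·n / (1·A·R^(2/3)))² = (25.2×0.027 / (1×9.803×0.9641))² = 0.005183

0.00518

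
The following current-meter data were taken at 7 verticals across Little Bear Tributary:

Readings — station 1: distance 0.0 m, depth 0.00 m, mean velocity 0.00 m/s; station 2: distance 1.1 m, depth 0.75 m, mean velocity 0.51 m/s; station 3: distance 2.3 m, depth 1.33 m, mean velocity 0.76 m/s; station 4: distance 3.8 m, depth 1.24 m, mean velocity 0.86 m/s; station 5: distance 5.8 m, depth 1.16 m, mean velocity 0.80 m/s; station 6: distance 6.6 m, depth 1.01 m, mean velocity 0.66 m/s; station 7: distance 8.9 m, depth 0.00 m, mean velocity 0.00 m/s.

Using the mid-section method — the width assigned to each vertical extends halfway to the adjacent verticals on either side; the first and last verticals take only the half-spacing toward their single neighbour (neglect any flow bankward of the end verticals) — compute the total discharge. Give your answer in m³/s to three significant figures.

6.00 m³/s

w_2 = (2.3 − 0.0)/2 = 1.15 m; q_2 = 0.51 × 0.75 × 1.15 = 0.4399 m³/s
w_3 = (3.8 − 1.1)/2 = 1.35 m; q_3 = 0.76 × 1.33 × 1.35 = 1.365 m³/s
w_4 = (5.8 − 2.3)/2 = 1.75 m; q_4 = 0.86 × 1.24 × 1.75 = 1.866 m³/s
w_5 = (6.6 − 3.8)/2 = 1.4 m; q_5 = 0.80 × 1.16 × 1.4 = 1.299 m³/s
w_6 = (8.9 − 5.8)/2 = 1.55 m; q_6 = 0.66 × 1.01 × 1.55 = 1.033 m³/s
Stations 1, 7 contribute zero (depth or velocity is 0).
Q = Σ qᵢ = 6.003 m³/s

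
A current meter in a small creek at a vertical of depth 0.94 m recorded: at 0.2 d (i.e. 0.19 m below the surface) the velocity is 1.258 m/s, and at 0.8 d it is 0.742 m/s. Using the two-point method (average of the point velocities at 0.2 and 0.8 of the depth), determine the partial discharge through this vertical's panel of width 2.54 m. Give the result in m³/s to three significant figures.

v̄ = (1.258 + 0.742) / 2 = 1.000 m/s
q = v̄ × d × w = 1.000 × 0.94 × 2.54 = 2.388 m³/s

2.39 m³/s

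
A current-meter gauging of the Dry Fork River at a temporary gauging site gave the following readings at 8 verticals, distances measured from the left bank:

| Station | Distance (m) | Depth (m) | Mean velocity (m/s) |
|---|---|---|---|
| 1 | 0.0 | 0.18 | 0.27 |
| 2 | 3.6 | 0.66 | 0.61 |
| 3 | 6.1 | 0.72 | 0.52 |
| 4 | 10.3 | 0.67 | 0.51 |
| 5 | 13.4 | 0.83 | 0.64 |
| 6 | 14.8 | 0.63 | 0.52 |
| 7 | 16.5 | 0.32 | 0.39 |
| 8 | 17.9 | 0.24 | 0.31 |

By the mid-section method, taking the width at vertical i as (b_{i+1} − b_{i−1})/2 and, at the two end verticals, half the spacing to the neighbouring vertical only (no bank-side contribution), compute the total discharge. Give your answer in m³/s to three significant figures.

w_1 = (3.6 − 0.0)/2 = 1.8 m; q_1 = 0.27 × 0.18 × 1.8 = 0.08748 m³/s
w_2 = (6.1 − 0.0)/2 = 3.05 m; q_2 = 0.61 × 0.66 × 3.05 = 1.228 m³/s
w_3 = (10.3 − 3.6)/2 = 3.35 m; q_3 = 0.52 × 0.72 × 3.35 = 1.254 m³/s
w_4 = (13.4 − 6.1)/2 = 3.65 m; q_4 = 0.51 × 0.67 × 3.65 = 1.247 m³/s
w_5 = (14.8 − 10.3)/2 = 2.25 m; q_5 = 0.64 × 0.83 × 2.25 = 1.195 m³/s
w_6 = (16.5 − 13.4)/2 = 1.55 m; q_6 = 0.52 × 0.63 × 1.55 = 0.5078 m³/s
w_7 = (17.9 − 14.8)/2 = 1.55 m; q_7 = 0.39 × 0.32 × 1.55 = 0.1934 m³/s
w_8 = (17.9 − 16.5)/2 = 0.7 m; q_8 = 0.31 × 0.24 × 0.7 = 0.05208 m³/s
Q = Σ qᵢ = 5.765 m³/s

5.77 m³/s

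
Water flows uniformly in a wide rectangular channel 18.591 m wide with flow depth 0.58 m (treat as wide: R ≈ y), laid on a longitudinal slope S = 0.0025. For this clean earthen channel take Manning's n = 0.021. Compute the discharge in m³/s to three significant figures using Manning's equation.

A = b·y = 18.591 × 0.58 = 10.78 m²
Wide channel: R ≈ y = 0.58 m
Q = (1/n)·A·R^(2/3)·S^(1/2) = (1/0.021) × 10.78 × 0.5800^(2/3) × 0.0025^(1/2) = 17.86 m³/s

17.9 m³/s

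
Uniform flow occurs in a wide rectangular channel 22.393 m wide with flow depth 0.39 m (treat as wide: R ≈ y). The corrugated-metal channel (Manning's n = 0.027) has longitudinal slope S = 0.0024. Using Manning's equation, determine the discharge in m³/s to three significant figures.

A = b·y = 22.393 × 0.39 = 8.733 m²
Wide channel: R ≈ y = 0.39 m
Q = (1/n)·A·R^(2/3)·S^(1/2) = (1/0.027) × 8.733 × 0.3900^(2/3) × 0.0024^(1/2) = 8.459 m³/s

8.46 m³/s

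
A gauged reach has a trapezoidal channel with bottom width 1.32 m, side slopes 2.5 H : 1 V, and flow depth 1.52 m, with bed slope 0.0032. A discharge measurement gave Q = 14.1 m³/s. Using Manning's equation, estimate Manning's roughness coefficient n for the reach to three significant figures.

0.0273

A = (b + z·y)·y = (1.32 + 2.5×1.52)×1.52 = 7.782 m²
P = b + 2y√(1+z²) = 1.32 + 2×1.52×√(1+2.5²) = 9.505 m
R = A/P = 7.782/9.505 = 0.8187 m
n = (1/Q)·A·R^(2/3)·S^(1/2) = (1/14.1) × 7.782 × 0.8752 × 0.05657 = 0.02733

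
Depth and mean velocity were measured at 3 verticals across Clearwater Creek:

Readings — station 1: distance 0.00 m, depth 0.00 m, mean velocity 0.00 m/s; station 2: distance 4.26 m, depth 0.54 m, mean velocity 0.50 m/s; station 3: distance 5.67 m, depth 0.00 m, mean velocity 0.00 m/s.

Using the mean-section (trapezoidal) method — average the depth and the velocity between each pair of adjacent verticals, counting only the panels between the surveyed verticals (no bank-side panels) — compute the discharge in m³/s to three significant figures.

Panel 1-2: Δb = 4.26 m, d̄ = (0.00+0.54)/2 = 0.27, v̄ = (0.00+0.50)/2 = 0.25 → q = 4.26×0.27×0.25 = 0.2876 m³/s
Panel 2-3: Δb = 1.41 m, d̄ = (0.54+0.00)/2 = 0.27, v̄ = (0.50+0.00)/2 = 0.25 → q = 1.41×0.27×0.25 = 0.09518 m³/s
Q = Σ q = 0.3827 m³/s

0.383 m³/s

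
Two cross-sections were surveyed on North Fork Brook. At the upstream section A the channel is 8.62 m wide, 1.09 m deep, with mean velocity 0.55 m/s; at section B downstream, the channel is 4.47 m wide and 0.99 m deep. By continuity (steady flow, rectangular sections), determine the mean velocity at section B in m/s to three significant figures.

Q = A₁V₁ = (8.62×1.09) × 0.55 = 5.168 m³/s
A₂ = 4.47 × 0.99 = 4.425 m²
V₂ = Q/A₂ = 5.168/4.425 = 1.168 m/s

1.17 m/s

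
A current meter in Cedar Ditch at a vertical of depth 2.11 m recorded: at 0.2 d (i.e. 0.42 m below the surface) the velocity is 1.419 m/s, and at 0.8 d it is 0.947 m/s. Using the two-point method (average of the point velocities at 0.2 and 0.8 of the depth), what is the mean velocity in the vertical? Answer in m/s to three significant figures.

v̄ = (1.419 + 0.947) / 2 = 1.183 m/s

1.18 m/s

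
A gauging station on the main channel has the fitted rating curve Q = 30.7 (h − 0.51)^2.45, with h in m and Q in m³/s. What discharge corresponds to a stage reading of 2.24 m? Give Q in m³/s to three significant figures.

118 m³/s

Q = 30.7 × (2.24 − 0.51)^2.45 = 30.7 × 1.73^2.45 = 117.6 m³/s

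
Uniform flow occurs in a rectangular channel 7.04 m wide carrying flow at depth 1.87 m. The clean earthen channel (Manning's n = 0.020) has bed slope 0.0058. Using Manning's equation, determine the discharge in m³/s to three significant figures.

57.3 m³/s

A = b·y = 7.04 × 1.87 = 13.16 m²
P = b + 2y = 7.04 + 2×1.87 = 10.78 m
R = A/P = 13.16/10.78 = 1.221 m
Q = (1/n)·A·R^(2/3)·S^(1/2) = (1/0.020) × 13.16 × 1.221^(2/3) × 0.0058^(1/2) = 57.27 m³/s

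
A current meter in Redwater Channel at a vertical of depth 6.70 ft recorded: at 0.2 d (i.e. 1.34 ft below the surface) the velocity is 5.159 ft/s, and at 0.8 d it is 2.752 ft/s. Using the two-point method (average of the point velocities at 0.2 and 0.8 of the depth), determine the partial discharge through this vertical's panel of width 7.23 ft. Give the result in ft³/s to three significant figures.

v̄ = (5.159 + 2.752) / 2 = 3.956 ft/s
q = v̄ × d × w = 3.956 × 6.70 × 7.23 = 191.6 ft³/s

192 ft³/s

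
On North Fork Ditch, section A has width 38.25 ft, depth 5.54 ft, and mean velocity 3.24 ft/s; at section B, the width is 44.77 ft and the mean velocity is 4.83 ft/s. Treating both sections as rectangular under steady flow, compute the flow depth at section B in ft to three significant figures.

Q = A₁V₁ = (38.25×5.54) × 3.24 = 686.6 ft³/s
d₂ = Q/(b₂ V₂) = 686.6/(44.77×4.83) = 3.175 ft

3.18 ft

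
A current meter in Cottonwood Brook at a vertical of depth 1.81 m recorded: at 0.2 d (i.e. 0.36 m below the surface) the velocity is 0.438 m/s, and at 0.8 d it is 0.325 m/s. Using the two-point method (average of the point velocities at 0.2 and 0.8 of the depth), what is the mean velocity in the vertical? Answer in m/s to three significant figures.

v̄ = (0.438 + 0.325) / 2 = 0.3815 m/s

0.382 m/s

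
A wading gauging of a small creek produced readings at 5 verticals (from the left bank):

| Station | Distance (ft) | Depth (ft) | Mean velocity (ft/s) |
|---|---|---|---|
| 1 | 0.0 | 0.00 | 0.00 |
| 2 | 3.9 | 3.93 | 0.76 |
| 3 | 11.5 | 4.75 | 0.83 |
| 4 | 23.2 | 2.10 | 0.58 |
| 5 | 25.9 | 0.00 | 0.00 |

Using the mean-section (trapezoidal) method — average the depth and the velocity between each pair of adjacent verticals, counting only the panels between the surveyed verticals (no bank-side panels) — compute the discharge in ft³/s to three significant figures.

Panel 1-2: Δb = 3.9 ft, d̄ = (0.00+3.93)/2 = 1.965, v̄ = (0.00+0.76)/2 = 0.38 → q = 3.9×1.965×0.38 = 2.912 ft³/s
Panel 2-3: Δb = 7.6 ft, d̄ = (3.93+4.75)/2 = 4.34, v̄ = (0.76+0.83)/2 = 0.795 → q = 7.6×4.34×0.795 = 26.22 ft³/s
Panel 3-4: Δb = 11.7 ft, d̄ = (4.75+2.10)/2 = 3.425, v̄ = (0.83+0.58)/2 = 0.705 → q = 11.7×3.425×0.705 = 28.25 ft³/s
Panel 4-5: Δb = 2.7 ft, d̄ = (2.10+0.00)/2 = 1.05, v̄ = (0.58+0.00)/2 = 0.29 → q = 2.7×1.05×0.29 = 0.8222 ft³/s
Q = Σ q = 58.21 ft³/s

58.2 ft³/s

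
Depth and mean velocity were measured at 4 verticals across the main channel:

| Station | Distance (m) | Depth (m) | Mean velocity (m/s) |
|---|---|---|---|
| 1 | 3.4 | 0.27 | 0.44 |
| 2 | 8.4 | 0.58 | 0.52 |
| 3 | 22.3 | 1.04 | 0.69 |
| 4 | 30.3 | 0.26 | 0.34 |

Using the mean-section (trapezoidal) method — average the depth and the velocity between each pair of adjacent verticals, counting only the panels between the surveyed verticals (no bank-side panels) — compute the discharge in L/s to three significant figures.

Panel 1-2: Δb = 5 m, d̄ = (0.27+0.58)/2 = 0.425, v̄ = (0.44+0.52)/2 = 0.48 → q = 5×0.425×0.48 = 1.020 m³/s
Panel 2-3: Δb = 13.9 m, d̄ = (0.58+1.04)/2 = 0.81, v̄ = (0.52+0.69)/2 = 0.605 → q = 13.9×0.81×0.605 = 6.812 m³/s
Panel 3-4: Δb = 8 m, d̄ = (1.04+0.26)/2 = 0.65, v̄ = (0.69+0.34)/2 = 0.515 → q = 8×0.65×0.515 = 2.678 m³/s
Q = Σ q = 10.51 m³/s
= 10.51 × 1000 = 10510 L/s

10500 L/s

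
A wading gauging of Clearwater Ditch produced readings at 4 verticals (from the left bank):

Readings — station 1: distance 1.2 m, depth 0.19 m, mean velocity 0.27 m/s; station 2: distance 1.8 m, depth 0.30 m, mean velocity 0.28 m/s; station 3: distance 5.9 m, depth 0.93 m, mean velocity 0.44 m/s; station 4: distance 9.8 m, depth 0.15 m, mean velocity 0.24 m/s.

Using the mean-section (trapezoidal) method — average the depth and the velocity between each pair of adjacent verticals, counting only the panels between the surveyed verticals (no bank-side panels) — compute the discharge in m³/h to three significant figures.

5990 m³/h

Panel 1-2: Δb = 0.6 m, d̄ = (0.19+0.30)/2 = 0.245, v̄ = (0.27+0.28)/2 = 0.275 → q = 0.6×0.245×0.275 = 0.04043 m³/s
Panel 2-3: Δb = 4.1 m, d̄ = (0.30+0.93)/2 = 0.615, v̄ = (0.28+0.44)/2 = 0.36 → q = 4.1×0.615×0.36 = 0.9077 m³/s
Panel 3-4: Δb = 3.9 m, d̄ = (0.93+0.15)/2 = 0.54, v̄ = (0.44+0.24)/2 = 0.34 → q = 3.9×0.54×0.34 = 0.7160 m³/s
Q = Σ q = 1.664 m³/s
= 1.664 × 3600 = 5991 m³/h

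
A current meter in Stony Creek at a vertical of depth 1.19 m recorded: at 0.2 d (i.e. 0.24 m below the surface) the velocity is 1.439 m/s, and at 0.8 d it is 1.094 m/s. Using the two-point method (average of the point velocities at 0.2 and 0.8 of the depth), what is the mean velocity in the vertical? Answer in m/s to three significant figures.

1.27 m/s

v̄ = (1.439 + 1.094) / 2 = 1.267 m/s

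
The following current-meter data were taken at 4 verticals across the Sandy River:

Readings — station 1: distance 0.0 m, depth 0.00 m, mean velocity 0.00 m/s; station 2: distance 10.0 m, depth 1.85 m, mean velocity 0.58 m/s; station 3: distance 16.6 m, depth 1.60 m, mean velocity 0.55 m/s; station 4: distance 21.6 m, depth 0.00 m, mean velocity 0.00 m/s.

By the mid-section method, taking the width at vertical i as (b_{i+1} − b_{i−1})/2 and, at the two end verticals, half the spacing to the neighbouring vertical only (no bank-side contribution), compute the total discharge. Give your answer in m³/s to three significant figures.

w_2 = (16.6 − 0.0)/2 = 8.3 m; q_2 = 0.58 × 1.85 × 8.3 = 8.906 m³/s
w_3 = (21.6 − 10.0)/2 = 5.8 m; q_3 = 0.55 × 1.60 × 5.8 = 5.104 m³/s
Stations 1, 4 contribute zero (depth or velocity is 0).
Q = Σ qᵢ = 14.01 m³/s

14.0 m³/s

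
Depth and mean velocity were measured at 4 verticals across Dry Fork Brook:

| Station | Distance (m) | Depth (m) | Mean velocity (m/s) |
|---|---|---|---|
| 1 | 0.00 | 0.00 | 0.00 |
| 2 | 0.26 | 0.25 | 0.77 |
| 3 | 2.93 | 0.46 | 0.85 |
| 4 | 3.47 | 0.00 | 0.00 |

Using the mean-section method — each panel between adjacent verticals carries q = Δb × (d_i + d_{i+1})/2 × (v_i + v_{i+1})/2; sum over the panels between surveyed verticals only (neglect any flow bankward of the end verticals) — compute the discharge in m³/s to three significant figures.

0.833 m³/s

Panel 1-2: Δb = 0.26 m, d̄ = (0.00+0.25)/2 = 0.125, v̄ = (0.00+0.77)/2 = 0.385 → q = 0.26×0.125×0.385 = 0.01251 m³/s
Panel 2-3: Δb = 2.67 m, d̄ = (0.25+0.46)/2 = 0.355, v̄ = (0.77+0.85)/2 = 0.81 → q = 2.67×0.355×0.81 = 0.7678 m³/s
Panel 3-4: Δb = 0.54 m, d̄ = (0.46+0.00)/2 = 0.23, v̄ = (0.85+0.00)/2 = 0.425 → q = 0.54×0.23×0.425 = 0.05279 m³/s
Q = Σ q = 0.8331 m³/s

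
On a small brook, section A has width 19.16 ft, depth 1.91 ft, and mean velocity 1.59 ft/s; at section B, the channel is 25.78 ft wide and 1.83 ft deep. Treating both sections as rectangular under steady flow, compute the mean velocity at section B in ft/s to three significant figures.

1.23 ft/s

Q = A₁V₁ = (19.16×1.91) × 1.59 = 58.19 ft³/s
A₂ = 25.78 × 1.83 = 47.18 ft²
V₂ = Q/A₂ = 58.19/47.18 = 1.233 ft/s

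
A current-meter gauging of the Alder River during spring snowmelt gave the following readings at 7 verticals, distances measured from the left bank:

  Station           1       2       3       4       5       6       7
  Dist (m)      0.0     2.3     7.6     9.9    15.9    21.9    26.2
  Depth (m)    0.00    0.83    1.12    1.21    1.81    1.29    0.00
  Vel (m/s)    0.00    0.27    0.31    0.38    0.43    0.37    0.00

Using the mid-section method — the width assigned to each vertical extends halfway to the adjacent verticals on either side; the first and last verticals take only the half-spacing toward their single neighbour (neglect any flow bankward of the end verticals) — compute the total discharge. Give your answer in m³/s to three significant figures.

w_2 = (7.6 − 0.0)/2 = 3.8 m; q_2 = 0.27 × 0.83 × 3.8 = 0.8516 m³/s
w_3 = (9.9 − 2.3)/2 = 3.8 m; q_3 = 0.31 × 1.12 × 3.8 = 1.319 m³/s
w_4 = (15.9 − 7.6)/2 = 4.15 m; q_4 = 0.38 × 1.21 × 4.15 = 1.908 m³/s
w_5 = (21.9 − 9.9)/2 = 6 m; q_5 = 0.43 × 1.81 × 6 = 4.670 m³/s
w_6 = (26.2 − 15.9)/2 = 5.15 m; q_6 = 0.37 × 1.29 × 5.15 = 2.458 m³/s
Stations 1, 7 contribute zero (depth or velocity is 0).
Q = Σ qᵢ = 11.21 m³/s

11.2 m³/s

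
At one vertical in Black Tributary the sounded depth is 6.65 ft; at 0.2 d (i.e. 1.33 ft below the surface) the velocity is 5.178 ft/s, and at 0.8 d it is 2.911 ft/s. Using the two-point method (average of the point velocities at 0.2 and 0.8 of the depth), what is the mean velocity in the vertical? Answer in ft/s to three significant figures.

v̄ = (5.178 + 2.911) / 2 = 4.045 ft/s

4.04 ft/s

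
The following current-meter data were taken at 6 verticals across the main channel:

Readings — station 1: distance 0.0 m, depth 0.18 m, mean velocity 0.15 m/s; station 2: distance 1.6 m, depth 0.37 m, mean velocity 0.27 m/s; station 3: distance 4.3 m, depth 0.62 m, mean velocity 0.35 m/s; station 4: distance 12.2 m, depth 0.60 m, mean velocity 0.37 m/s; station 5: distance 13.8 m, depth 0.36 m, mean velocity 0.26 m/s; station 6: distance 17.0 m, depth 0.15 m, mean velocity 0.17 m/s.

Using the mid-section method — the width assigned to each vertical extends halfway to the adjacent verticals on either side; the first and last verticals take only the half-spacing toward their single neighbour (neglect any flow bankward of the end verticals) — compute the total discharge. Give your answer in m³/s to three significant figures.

2.71 m³/s

w_1 = (1.6 − 0.0)/2 = 0.8 m; q_1 = 0.15 × 0.18 × 0.8 = 0.02160 m³/s
w_2 = (4.3 − 0.0)/2 = 2.15 m; q_2 = 0.27 × 0.37 × 2.15 = 0.2148 m³/s
w_3 = (12.2 − 1.6)/2 = 5.3 m; q_3 = 0.35 × 0.62 × 5.3 = 1.150 m³/s
w_4 = (13.8 − 4.3)/2 = 4.75 m; q_4 = 0.37 × 0.60 × 4.75 = 1.055 m³/s
w_5 = (17.0 − 12.2)/2 = 2.4 m; q_5 = 0.26 × 0.36 × 2.4 = 0.2246 m³/s
w_6 = (17.0 − 13.8)/2 = 1.6 m; q_6 = 0.17 × 0.15 × 1.6 = 0.04080 m³/s
Q = Σ qᵢ = 2.706 m³/s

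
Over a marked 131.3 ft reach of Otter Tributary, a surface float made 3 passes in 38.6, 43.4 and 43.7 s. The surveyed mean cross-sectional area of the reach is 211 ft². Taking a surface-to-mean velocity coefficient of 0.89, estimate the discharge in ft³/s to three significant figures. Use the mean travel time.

t̄ = (38.6 + 43.4 + 43.7) / 3 = 41.9 s
v_surface = L / t̄ = 131.3 / 41.9 = 3.134 ft/s
v_mean = 0.89 × 3.134 = 2.789 ft/s
Q = A × v_mean = 211 × 2.789 = 588.5 ft³/s

588 ft³/s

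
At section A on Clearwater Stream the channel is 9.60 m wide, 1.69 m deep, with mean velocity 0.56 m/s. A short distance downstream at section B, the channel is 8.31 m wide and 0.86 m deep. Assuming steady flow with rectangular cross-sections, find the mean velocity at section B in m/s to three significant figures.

1.27 m/s

Q = A₁V₁ = (9.60×1.69) × 0.56 = 9.085 m³/s
A₂ = 8.31 × 0.86 = 7.147 m²
V₂ = Q/A₂ = 9.085/7.147 = 1.271 m/s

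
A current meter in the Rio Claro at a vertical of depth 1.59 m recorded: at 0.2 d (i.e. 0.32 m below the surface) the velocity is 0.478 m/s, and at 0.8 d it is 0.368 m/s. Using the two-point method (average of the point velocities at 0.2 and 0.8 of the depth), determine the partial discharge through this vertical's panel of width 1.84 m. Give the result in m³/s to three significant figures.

1.24 m³/s

v̄ = (0.478 + 0.368) / 2 = 0.4230 m/s
q = v̄ × d × w = 0.4230 × 1.59 × 1.84 = 1.238 m³/s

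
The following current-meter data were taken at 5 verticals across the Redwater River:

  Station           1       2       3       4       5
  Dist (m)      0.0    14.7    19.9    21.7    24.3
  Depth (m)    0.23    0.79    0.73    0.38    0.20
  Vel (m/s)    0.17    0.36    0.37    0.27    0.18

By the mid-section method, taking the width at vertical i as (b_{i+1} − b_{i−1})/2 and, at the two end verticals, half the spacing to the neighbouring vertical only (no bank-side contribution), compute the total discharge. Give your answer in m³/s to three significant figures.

w_1 = (14.7 − 0.0)/2 = 7.35 m; q_1 = 0.17 × 0.23 × 7.35 = 0.2874 m³/s
w_2 = (19.9 − 0.0)/2 = 9.95 m; q_2 = 0.36 × 0.79 × 9.95 = 2.830 m³/s
w_3 = (21.7 − 14.7)/2 = 3.5 m; q_3 = 0.37 × 0.73 × 3.5 = 0.9454 m³/s
w_4 = (24.3 − 19.9)/2 = 2.2 m; q_4 = 0.27 × 0.38 × 2.2 = 0.2257 m³/s
w_5 = (24.3 − 21.7)/2 = 1.3 m; q_5 = 0.18 × 0.20 × 1.3 = 0.04680 m³/s
Q = Σ qᵢ = 4.335 m³/s

4.34 m³/s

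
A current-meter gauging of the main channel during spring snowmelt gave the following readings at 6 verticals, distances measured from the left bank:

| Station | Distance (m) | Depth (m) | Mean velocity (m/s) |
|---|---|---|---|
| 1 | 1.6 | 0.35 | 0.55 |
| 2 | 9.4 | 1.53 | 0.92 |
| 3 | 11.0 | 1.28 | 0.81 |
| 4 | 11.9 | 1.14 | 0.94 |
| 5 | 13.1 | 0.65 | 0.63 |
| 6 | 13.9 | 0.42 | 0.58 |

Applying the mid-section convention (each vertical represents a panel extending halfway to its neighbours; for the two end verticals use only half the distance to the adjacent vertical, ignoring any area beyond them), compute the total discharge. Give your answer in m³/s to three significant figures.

w_1 = (9.4 − 1.6)/2 = 3.9 m; q_1 = 0.55 × 0.35 × 3.9 = 0.7508 m³/s
w_2 = (11.0 − 1.6)/2 = 4.7 m; q_2 = 0.92 × 1.53 × 4.7 = 6.616 m³/s
w_3 = (11.9 − 9.4)/2 = 1.25 m; q_3 = 0.81 × 1.28 × 1.25 = 1.296 m³/s
w_4 = (13.1 − 11.0)/2 = 1.05 m; q_4 = 0.94 × 1.14 × 1.05 = 1.125 m³/s
w_5 = (13.9 − 11.9)/2 = 1 m; q_5 = 0.63 × 0.65 × 1 = 0.4095 m³/s
w_6 = (13.9 − 13.1)/2 = 0.4 m; q_6 = 0.58 × 0.42 × 0.4 = 0.09744 m³/s
Q = Σ qᵢ = 10.29 m³/s

10.3 m³/s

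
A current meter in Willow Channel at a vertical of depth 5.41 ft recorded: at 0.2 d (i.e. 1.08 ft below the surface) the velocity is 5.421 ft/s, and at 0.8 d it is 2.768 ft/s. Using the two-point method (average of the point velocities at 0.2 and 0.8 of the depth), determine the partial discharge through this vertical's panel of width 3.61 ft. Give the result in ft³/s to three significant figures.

80.0 ft³/s

v̄ = (5.421 + 2.768) / 2 = 4.095 ft/s
q = v̄ × d × w = 4.095 × 5.41 × 3.61 = 79.97 ft³/s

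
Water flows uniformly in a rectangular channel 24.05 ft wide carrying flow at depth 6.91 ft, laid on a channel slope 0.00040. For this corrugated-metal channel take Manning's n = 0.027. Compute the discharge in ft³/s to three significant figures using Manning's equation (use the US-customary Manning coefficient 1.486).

A = b·y = 24.05 × 6.91 = 166.2 ft²
P = b + 2y = 24.05 + 2×6.91 = 37.87 ft
R = A/P = 166.2/37.87 = 4.388 ft
Q = (1.486/n)·A·R^(2/3)·S^(1/2) = (1.486/0.027) × 166.2 × 4.388^(2/3) × 0.00040^(1/2) = 490.3 ft³/s

490 ft³/s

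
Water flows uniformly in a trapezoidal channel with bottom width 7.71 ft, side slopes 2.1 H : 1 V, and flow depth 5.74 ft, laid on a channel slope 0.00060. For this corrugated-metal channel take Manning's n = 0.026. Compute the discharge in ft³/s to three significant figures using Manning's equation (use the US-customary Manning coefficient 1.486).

352 ft³/s

A = (b + z·y)·y = (7.71 + 2.1×5.74)×5.74 = 113.4 ft²
P = b + 2y√(1+z²) = 7.71 + 2×5.74×√(1+2.1²) = 34.41 ft
R = A/P = 113.4/34.41 = 3.297 ft
Q = (1.486/n)·A·R^(2/3)·S^(1/2) = (1.486/0.026) × 113.4 × 3.297^(2/3) × 0.00060^(1/2) = 351.8 ft³/s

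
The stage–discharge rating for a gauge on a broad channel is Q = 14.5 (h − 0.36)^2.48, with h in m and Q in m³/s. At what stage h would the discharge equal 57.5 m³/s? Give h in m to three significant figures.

h − h₀ = (Q/C)^(1/b) = (57.5/14.5)^(1/2.48) = 1.743 m
h = 0.36 + 1.743 = 2.103 m

2.10 m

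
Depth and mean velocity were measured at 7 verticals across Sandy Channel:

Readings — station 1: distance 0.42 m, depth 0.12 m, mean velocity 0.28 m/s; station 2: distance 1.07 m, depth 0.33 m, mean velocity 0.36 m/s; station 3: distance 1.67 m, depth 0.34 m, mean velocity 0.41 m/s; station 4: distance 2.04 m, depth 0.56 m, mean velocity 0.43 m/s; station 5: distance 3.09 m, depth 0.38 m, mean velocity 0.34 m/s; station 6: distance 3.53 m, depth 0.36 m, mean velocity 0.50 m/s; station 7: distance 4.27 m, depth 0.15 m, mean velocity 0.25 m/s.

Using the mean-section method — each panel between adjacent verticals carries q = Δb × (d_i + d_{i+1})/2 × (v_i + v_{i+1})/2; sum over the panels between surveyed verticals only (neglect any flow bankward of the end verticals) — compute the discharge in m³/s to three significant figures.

Panel 1-2: Δb = 0.65 m, d̄ = (0.12+0.33)/2 = 0.225, v̄ = (0.28+0.36)/2 = 0.32 → q = 0.65×0.225×0.32 = 0.04680 m³/s
Panel 2-3: Δb = 0.6 m, d̄ = (0.33+0.34)/2 = 0.335, v̄ = (0.36+0.41)/2 = 0.385 → q = 0.6×0.335×0.385 = 0.07739 m³/s
Panel 3-4: Δb = 0.37 m, d̄ = (0.34+0.56)/2 = 0.45, v̄ = (0.41+0.43)/2 = 0.42 → q = 0.37×0.45×0.42 = 0.06993 m³/s
Panel 4-5: Δb = 1.05 m, d̄ = (0.56+0.38)/2 = 0.47, v̄ = (0.43+0.34)/2 = 0.385 → q = 1.05×0.47×0.385 = 0.1900 m³/s
Panel 5-6: Δb = 0.44 m, d̄ = (0.38+0.36)/2 = 0.37, v̄ = (0.34+0.50)/2 = 0.42 → q = 0.44×0.37×0.42 = 0.06838 m³/s
Panel 6-7: Δb = 0.74 m, d̄ = (0.36+0.15)/2 = 0.255, v̄ = (0.50+0.25)/2 = 0.375 → q = 0.74×0.255×0.375 = 0.07076 m³/s
Q = Σ q = 0.5233 m³/s

0.523 m³/s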